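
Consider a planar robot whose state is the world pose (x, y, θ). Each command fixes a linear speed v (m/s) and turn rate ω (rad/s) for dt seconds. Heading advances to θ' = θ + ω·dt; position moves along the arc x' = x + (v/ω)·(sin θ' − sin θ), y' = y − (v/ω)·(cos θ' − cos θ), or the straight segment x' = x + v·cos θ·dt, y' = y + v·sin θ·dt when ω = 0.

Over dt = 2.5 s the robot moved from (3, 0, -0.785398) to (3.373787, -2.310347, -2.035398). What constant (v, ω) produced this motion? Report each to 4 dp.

Δθ = -2.035398 − -0.785398 = -1.250000
ω = Δθ/dt = -1.250000/2.5 = -0.5000
R = −Δy/(cos θ' − cos θ) = -2.0000
v = R·ω = -2.0000·-0.5000 = 1.0000

v = 1.0000, ω = -0.5000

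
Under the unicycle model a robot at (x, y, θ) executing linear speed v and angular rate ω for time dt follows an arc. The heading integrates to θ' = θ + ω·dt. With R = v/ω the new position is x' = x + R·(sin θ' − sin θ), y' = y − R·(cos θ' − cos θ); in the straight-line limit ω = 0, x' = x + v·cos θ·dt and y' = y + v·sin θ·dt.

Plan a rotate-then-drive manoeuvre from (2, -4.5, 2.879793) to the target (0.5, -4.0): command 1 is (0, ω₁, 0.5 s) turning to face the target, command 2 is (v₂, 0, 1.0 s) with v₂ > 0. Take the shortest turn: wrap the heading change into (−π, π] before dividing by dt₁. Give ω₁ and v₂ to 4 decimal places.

heading to target = atan2(-4−-4.5, 0.5−2) = 2.8198
Δθ = wrap(2.8198 − 2.8798) = -0.0600; ω₁ = Δθ/dt₁ = -0.1199
distance = √((0.5−2)² + (-4−-4.5)²) = 1.5811; v₂ = distance/dt₂ = 1.5811

ω₁ = -0.1199, v₂ = 1.5811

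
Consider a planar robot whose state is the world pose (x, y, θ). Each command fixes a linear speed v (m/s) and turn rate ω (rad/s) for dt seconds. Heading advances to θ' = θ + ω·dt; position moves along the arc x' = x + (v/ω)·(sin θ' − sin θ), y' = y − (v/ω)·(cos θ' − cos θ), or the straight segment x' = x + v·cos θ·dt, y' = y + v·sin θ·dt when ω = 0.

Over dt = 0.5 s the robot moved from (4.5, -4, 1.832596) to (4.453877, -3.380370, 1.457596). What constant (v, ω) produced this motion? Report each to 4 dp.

Δθ = 1.457596 − 1.832596 = -0.375000
ω = Δθ/dt = -0.375000/0.5 = -0.7500
R = −Δy/(cos θ' − cos θ) = -1.6667
v = R·ω = -1.6667·-0.7500 = 1.2500

v = 1.2500, ω = -0.7500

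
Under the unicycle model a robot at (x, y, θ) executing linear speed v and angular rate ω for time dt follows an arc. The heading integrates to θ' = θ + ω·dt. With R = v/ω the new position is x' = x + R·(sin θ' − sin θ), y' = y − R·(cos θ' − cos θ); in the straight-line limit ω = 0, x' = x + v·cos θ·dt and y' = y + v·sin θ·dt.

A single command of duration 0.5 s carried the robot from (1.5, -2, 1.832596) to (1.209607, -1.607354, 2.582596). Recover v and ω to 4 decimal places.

Δθ = 2.582596 − 1.832596 = 0.750000
ω = Δθ/dt = 0.750000/0.5 = 1.5000
R = −Δy/(cos θ' − cos θ) = 0.6667
v = R·ω = 0.6667·1.5000 = 1.0000

v = 1.0000, ω = 1.5000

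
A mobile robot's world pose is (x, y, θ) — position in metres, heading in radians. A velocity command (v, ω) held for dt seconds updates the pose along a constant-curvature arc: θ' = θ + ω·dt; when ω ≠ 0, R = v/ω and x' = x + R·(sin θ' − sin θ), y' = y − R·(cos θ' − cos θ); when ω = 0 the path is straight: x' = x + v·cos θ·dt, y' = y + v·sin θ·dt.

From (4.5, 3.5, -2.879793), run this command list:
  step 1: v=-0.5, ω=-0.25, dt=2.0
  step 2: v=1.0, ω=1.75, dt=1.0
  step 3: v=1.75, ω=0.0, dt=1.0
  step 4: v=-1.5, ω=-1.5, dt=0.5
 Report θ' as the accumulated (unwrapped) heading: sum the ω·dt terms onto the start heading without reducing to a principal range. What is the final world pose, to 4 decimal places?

step 1: θ'=-3.3798 (R=2.0000) → pose (5.4895, 3.5117, -3.3798)
step 2: θ'=-1.6298 (R=0.5714) → pose (4.7843, 2.9901, -1.6298)
step 3: θ'=-1.6298 (straight) → pose (4.6811, 1.2431, -1.6298)
step 4: θ'=-2.3798 (R=1.0000) → pose (4.9891, 1.9078, -2.3798)

(4.9891, 1.9078, -2.3798)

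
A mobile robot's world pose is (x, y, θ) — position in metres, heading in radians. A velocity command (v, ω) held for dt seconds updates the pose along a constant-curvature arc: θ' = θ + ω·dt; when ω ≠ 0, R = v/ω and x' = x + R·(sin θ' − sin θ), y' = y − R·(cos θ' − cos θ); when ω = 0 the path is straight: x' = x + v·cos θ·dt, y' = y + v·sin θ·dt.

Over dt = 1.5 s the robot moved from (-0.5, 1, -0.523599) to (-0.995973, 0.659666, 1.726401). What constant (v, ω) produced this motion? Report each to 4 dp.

v = -0.5000, ω = 1.5000

Δθ = 1.726401 − -0.523599 = 2.250000
ω = Δθ/dt = 2.250000/1.5 = 1.5000
R = Δx/(sin θ' − sin θ) = -0.3333
v = R·ω = -0.3333·1.5000 = -0.5000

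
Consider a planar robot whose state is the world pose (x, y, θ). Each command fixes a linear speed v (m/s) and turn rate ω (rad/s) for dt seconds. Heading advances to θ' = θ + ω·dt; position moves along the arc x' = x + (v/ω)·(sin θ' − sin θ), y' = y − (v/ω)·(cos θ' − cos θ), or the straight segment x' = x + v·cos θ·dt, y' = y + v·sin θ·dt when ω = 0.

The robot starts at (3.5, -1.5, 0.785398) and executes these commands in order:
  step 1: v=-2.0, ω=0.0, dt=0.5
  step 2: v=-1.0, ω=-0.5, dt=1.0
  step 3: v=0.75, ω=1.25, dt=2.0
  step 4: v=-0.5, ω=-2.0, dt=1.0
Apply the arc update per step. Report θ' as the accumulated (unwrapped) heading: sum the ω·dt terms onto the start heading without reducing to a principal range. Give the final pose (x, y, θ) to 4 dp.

(2.0717, -1.9850, 0.7854)

step 1: θ'=0.7854 (straight) → pose (2.7929, -2.2071, 0.7854)
step 2: θ'=0.2854 (R=2.0000) → pose (1.9418, -2.7120, 0.2854)
step 3: θ'=2.7854 (R=0.6000) → pose (1.9821, -1.5739, 2.7854)
step 4: θ'=0.7854 (R=0.2500) → pose (2.0717, -1.9850, 0.7854)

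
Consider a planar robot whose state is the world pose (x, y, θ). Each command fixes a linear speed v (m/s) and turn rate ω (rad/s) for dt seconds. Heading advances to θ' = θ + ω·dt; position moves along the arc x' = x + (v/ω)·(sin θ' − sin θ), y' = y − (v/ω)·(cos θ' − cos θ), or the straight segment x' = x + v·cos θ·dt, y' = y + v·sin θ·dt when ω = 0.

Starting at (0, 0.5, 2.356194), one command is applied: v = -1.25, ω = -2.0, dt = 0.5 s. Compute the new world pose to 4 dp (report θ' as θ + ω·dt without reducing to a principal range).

(0.1687, -0.0750, 1.3562)

θ' = 2.3562 + -2.0·0.5 = 1.3562
R = v/ω = -1.25/-2.0 = 0.6250
x' = 0 + 0.6250·(sin 1.3562 − sin 2.3562) = 0.1687
y' = 0.5 − 0.6250·(cos 1.3562 − cos 2.3562) = -0.0750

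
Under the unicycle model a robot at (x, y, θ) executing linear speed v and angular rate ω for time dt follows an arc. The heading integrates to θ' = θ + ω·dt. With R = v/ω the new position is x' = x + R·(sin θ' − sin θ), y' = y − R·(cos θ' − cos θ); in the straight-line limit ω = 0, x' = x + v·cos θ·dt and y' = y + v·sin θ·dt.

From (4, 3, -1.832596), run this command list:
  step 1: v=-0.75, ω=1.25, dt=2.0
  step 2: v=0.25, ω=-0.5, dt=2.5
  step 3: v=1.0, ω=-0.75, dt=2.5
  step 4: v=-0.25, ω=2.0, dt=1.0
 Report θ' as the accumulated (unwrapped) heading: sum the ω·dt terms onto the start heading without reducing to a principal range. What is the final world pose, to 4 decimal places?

(3.7188, 1.7136, -0.4576)

step 1: θ'=0.6674 (R=-0.6000) → pose (3.0491, 3.6266, 0.6674)
step 2: θ'=-0.5826 (R=-0.5000) → pose (3.6336, 3.6514, -0.5826)
step 3: θ'=-2.4576 (R=-1.3333) → pose (3.7426, 1.5046, -2.4576)
step 4: θ'=-0.4576 (R=-0.1250) → pose (3.7188, 1.7136, -0.4576)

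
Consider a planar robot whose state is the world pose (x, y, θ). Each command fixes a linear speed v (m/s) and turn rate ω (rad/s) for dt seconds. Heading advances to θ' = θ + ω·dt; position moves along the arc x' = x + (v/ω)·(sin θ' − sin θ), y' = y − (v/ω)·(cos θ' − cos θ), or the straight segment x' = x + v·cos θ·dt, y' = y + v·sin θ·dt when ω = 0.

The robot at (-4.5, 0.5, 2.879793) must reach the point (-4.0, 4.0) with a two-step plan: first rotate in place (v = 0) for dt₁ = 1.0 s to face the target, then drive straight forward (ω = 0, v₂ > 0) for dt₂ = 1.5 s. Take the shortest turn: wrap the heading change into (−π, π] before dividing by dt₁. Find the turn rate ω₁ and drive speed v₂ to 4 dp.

ω₁ = -1.4509, v₂ = 2.3570

heading to target = atan2(4−0.5, -4−-4.5) = 1.4289
Δθ = wrap(1.4289 − 2.8798) = -1.4509; ω₁ = Δθ/dt₁ = -1.4509
distance = √((-4−-4.5)² + (4−0.5)²) = 3.5355; v₂ = distance/dt₂ = 2.3570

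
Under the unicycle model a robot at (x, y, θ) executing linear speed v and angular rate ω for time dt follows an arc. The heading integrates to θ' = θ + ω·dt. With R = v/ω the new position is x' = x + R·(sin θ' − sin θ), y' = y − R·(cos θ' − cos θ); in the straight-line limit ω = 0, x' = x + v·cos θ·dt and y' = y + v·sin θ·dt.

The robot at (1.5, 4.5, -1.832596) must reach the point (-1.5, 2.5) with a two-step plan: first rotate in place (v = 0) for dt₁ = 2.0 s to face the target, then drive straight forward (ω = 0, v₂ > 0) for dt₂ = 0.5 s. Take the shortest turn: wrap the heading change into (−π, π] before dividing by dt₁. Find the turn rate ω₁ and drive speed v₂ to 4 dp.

heading to target = atan2(2.5−4.5, -1.5−1.5) = -2.5536
Δθ = wrap(-2.5536 − -1.8326) = -0.7210; ω₁ = Δθ/dt₁ = -0.3605
distance = √((-1.5−1.5)² + (2.5−4.5)²) = 3.6056; v₂ = distance/dt₂ = 7.2111

ω₁ = -0.3605, v₂ = 7.2111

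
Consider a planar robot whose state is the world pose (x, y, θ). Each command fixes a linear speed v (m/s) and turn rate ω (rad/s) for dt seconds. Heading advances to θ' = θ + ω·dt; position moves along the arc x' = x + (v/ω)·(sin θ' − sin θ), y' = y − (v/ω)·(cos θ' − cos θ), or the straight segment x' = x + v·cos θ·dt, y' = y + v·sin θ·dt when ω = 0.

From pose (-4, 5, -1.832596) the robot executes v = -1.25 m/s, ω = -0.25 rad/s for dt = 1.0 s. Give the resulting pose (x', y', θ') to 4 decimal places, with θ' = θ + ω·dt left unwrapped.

θ' = -1.8326 + -0.25·1.0 = -2.0826
R = v/ω = -1.25/-0.25 = 5.0000
x' = -4 + 5.0000·(sin -2.0826 − sin -1.8326) = -3.5297
y' = 5 − 5.0000·(cos -2.0826 − cos -1.8326) = 6.1546

(-3.5297, 6.1546, -2.0826)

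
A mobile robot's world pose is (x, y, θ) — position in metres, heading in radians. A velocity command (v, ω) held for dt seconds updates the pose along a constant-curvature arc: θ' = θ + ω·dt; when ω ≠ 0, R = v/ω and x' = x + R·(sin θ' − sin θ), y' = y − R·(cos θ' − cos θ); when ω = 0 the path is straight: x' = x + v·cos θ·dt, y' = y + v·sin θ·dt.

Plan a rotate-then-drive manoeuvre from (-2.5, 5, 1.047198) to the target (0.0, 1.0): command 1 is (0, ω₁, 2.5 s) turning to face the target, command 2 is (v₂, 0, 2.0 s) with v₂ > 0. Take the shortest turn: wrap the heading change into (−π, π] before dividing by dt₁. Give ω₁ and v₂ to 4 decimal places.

heading to target = atan2(1−5, 0−-2.5) = -1.0122
Δθ = wrap(-1.0122 − 1.0472) = -2.0594; ω₁ = Δθ/dt₁ = -0.8238
distance = √((0−-2.5)² + (1−5)²) = 4.7170; v₂ = distance/dt₂ = 2.3585

ω₁ = -0.8238, v₂ = 2.3585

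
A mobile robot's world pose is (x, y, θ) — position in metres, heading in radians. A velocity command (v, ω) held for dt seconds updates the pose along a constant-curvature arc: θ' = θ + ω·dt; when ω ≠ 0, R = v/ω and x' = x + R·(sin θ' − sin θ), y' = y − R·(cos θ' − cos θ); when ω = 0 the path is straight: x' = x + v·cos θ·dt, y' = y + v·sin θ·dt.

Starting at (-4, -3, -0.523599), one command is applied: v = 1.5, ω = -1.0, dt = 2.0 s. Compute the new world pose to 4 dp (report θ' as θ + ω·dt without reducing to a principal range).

(-3.8809, -5.5216, -2.5236)

θ' = -0.5236 + -1.0·2.0 = -2.5236
R = v/ω = 1.5/-1.0 = -1.5000
x' = -4 + -1.5000·(sin -2.5236 − sin -0.5236) = -3.8809
y' = -3 − -1.5000·(cos -2.5236 − cos -0.5236) = -5.5216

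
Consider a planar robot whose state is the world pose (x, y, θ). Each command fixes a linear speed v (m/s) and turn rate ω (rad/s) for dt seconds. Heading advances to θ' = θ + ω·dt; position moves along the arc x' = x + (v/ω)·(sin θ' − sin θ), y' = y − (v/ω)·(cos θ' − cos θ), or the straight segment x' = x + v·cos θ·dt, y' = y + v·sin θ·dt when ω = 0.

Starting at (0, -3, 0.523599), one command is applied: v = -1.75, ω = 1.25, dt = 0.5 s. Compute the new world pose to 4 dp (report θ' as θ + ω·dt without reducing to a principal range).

(-0.5771, -3.6388, 1.1486)

θ' = 0.5236 + 1.25·0.5 = 1.1486
R = v/ω = -1.75/1.25 = -1.4000
x' = 0 + -1.4000·(sin 1.1486 − sin 0.5236) = -0.5771
y' = -3 − -1.4000·(cos 1.1486 − cos 0.5236) = -3.6388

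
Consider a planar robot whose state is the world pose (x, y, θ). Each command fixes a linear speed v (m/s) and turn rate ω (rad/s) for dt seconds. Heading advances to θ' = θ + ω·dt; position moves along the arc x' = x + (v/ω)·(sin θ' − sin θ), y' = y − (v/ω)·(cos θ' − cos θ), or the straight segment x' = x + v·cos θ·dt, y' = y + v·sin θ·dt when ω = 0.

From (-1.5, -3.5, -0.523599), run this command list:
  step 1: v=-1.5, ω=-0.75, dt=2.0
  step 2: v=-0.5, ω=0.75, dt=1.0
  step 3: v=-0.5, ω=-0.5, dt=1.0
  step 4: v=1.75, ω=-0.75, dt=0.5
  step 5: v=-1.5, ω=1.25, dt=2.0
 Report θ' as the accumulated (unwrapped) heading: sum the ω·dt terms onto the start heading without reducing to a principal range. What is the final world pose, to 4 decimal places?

(-4.0331, 1.0658, 0.3514)

step 1: θ'=-2.0236 (R=2.0000) → pose (-2.2984, -0.8930, -2.0236)
step 2: θ'=-1.2736 (R=-0.6667) → pose (-2.2605, -0.4061, -1.2736)
step 3: θ'=-1.7736 (R=1.0000) → pose (-2.2838, 0.0882, -1.7736)
step 4: θ'=-2.1486 (R=-2.3333) → pose (-2.6148, -0.7163, -2.1486)
step 5: θ'=0.3514 (R=-1.2000) → pose (-4.0331, 1.0658, 0.3514)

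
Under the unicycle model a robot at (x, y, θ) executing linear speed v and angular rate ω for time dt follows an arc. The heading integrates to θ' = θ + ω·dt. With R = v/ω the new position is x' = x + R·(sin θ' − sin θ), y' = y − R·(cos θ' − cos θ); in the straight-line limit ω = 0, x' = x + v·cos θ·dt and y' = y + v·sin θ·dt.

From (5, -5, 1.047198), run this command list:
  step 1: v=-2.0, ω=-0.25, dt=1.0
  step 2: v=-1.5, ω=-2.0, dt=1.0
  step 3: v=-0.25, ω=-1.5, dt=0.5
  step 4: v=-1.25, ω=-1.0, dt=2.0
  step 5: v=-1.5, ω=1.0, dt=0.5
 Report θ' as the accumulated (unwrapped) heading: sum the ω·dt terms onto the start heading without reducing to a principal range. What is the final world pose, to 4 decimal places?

step 1: θ'=0.7972 (R=8.0000) → pose (3.7950, -6.5897, 0.7972)
step 2: θ'=-1.2028 (R=0.7500) → pose (2.5587, -6.3355, -1.2028)
step 3: θ'=-1.9528 (R=0.1667) → pose (2.5595, -6.2134, -1.9528)
step 4: θ'=-3.9528 (R=1.2500) → pose (4.6258, -5.8186, -3.9528)
step 5: θ'=-3.4528 (R=-1.5000) → pose (5.2542, -6.2136, -3.4528)

(5.2542, -6.2136, -3.4528)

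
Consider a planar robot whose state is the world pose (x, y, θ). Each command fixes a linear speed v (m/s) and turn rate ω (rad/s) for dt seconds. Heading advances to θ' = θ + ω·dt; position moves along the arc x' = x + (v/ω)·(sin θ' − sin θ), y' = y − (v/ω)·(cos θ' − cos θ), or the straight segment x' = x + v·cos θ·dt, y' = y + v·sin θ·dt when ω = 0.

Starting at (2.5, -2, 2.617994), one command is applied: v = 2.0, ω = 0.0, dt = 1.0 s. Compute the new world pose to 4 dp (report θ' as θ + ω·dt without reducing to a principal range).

θ' = 2.6180 + 0.0·1.0 = 2.6180
ω = 0 → straight: x' = 2.5 + 2.0·cos(2.6180)·1.0 = 0.7679
y' = -2 + 2.0·sin(2.6180)·1.0 = -1.0000

(0.7679, -1.0000, 2.6180)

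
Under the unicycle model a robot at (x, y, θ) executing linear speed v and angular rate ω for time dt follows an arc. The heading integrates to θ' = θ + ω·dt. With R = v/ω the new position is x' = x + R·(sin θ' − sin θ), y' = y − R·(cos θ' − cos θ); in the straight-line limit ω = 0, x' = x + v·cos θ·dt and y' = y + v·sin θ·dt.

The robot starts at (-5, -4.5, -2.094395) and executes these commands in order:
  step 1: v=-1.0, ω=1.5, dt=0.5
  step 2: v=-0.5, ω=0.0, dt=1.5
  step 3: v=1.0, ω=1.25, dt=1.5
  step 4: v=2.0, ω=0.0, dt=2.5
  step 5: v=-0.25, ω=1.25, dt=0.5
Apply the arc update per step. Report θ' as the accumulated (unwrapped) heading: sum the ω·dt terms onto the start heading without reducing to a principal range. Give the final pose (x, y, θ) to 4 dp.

step 1: θ'=-1.3444 (R=-0.6667) → pose (-4.9277, -4.0170, -1.3444)
step 2: θ'=-1.3444 (straight) → pose (-5.0961, -3.2862, -1.3444)
step 3: θ'=0.5306 (R=0.8000) → pose (-3.9116, -3.7966, 0.5306)
step 4: θ'=0.5306 (straight) → pose (0.4009, -1.2663, 0.5306)
step 5: θ'=1.1556 (R=-0.2000) → pose (0.3191, -1.3581, 1.1556)

(0.3191, -1.3581, 1.1556)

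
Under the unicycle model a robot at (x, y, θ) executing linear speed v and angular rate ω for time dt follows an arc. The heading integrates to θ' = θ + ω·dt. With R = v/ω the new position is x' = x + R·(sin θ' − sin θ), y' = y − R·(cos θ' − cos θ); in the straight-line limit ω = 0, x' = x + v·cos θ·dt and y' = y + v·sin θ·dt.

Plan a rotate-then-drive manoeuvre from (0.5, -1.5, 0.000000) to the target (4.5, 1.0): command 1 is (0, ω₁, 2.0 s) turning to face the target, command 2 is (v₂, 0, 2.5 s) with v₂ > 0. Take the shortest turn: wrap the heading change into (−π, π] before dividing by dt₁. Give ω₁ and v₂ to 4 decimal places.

ω₁ = 0.2793, v₂ = 1.8868

heading to target = atan2(1−-1.5, 4.5−0.5) = 0.5586
Δθ = wrap(0.5586 − 0.0000) = 0.5586; ω₁ = Δθ/dt₁ = 0.2793
distance = √((4.5−0.5)² + (1−-1.5)²) = 4.7170; v₂ = distance/dt₂ = 1.8868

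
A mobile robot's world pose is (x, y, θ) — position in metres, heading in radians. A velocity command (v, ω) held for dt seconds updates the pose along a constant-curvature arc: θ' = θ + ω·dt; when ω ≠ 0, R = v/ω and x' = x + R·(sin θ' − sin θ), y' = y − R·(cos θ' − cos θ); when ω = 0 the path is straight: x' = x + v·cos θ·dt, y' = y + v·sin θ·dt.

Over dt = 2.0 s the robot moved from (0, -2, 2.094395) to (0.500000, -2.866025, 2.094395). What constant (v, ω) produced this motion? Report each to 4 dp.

v = -0.5000, ω = 0.0000

Δθ = 2.094395 − 2.094395 = 0.000000
ω = Δθ/dt = 0.000000/2.0 = 0.0000
ω = 0 → v = (Δx·cos θ + Δy·sin θ)/dt = -0.5000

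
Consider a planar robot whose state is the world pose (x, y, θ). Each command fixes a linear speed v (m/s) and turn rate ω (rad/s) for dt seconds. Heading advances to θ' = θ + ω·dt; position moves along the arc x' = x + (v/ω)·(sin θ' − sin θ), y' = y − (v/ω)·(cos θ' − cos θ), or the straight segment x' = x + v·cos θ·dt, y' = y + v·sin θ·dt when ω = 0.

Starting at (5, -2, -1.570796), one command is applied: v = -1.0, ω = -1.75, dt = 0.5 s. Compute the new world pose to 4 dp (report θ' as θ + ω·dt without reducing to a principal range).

(5.2051, -1.5614, -2.4458)

θ' = -1.5708 + -1.75·0.5 = -2.4458
R = v/ω = -1.0/-1.75 = 0.5714
x' = 5 + 0.5714·(sin -2.4458 − sin -1.5708) = 5.2051
y' = -2 − 0.5714·(cos -2.4458 − cos -1.5708) = -1.5614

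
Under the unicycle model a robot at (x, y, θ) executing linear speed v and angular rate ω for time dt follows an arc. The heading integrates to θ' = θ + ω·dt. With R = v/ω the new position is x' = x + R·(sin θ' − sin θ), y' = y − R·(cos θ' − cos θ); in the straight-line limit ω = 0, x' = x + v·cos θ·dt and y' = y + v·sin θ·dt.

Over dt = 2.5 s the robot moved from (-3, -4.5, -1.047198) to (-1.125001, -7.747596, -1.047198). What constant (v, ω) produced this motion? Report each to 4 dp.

Δθ = -1.047198 − -1.047198 = 0.000000
ω = Δθ/dt = 0.000000/2.5 = 0.0000
ω = 0 → v = (Δx·cos θ + Δy·sin θ)/dt = 1.5000

v = 1.5000, ω = 0.0000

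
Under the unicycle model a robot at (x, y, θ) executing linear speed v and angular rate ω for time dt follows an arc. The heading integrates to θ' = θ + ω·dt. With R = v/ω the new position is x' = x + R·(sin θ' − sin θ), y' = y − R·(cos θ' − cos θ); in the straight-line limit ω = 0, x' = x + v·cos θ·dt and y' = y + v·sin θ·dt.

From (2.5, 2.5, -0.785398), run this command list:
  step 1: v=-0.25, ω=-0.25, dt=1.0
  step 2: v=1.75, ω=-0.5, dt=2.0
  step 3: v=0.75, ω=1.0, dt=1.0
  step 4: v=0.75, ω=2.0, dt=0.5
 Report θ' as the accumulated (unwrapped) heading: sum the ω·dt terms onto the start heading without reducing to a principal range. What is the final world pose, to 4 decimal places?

step 1: θ'=-1.0354 (R=1.0000) → pose (2.3470, 2.6969, -1.0354)
step 2: θ'=-2.0354 (R=-3.5000) → pose (2.4658, -0.6570, -2.0354)
step 3: θ'=-1.0354 (R=0.7500) → pose (2.4913, -1.3756, -1.0354)
step 4: θ'=-0.0354 (R=0.3750) → pose (2.8005, -1.5591, -0.0354)

(2.8005, -1.5591, -0.0354)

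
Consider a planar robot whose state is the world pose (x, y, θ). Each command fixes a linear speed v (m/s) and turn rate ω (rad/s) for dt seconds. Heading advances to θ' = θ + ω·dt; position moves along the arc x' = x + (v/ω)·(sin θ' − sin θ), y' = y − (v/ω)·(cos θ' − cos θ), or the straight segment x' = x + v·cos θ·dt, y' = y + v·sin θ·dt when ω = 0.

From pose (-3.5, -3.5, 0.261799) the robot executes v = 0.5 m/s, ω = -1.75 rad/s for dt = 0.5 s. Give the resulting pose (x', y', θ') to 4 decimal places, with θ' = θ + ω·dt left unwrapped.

(-3.2616, -3.5423, -0.6132)

θ' = 0.2618 + -1.75·0.5 = -0.6132
R = v/ω = 0.5/-1.75 = -0.2857
x' = -3.5 + -0.2857·(sin -0.6132 − sin 0.2618) = -3.2616
y' = -3.5 − -0.2857·(cos -0.6132 − cos 0.2618) = -3.5423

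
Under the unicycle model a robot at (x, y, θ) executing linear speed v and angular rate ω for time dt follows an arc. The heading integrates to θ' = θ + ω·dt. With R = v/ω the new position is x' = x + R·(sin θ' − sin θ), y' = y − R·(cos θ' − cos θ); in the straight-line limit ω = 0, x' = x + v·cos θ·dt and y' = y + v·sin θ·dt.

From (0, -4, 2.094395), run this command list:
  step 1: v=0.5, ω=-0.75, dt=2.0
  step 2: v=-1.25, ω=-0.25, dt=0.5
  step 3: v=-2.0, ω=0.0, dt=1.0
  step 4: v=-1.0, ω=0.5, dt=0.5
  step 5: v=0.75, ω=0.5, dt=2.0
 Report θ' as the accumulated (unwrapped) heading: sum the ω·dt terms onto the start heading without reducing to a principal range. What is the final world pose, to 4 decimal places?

step 1: θ'=0.5944 (R=-0.6667) → pose (0.2040, -3.1143, 0.5944)
step 2: θ'=0.4694 (R=5.0000) → pose (-0.3343, -3.4311, 0.4694)
step 3: θ'=0.4694 (straight) → pose (-2.1180, -4.3358, 0.4694)
step 4: θ'=0.7194 (R=-2.0000) → pose (-2.5311, -4.6151, 0.7194)
step 5: θ'=1.7194 (R=1.5000) → pose (-2.0361, -3.2647, 1.7194)

(-2.0361, -3.2647, 1.7194)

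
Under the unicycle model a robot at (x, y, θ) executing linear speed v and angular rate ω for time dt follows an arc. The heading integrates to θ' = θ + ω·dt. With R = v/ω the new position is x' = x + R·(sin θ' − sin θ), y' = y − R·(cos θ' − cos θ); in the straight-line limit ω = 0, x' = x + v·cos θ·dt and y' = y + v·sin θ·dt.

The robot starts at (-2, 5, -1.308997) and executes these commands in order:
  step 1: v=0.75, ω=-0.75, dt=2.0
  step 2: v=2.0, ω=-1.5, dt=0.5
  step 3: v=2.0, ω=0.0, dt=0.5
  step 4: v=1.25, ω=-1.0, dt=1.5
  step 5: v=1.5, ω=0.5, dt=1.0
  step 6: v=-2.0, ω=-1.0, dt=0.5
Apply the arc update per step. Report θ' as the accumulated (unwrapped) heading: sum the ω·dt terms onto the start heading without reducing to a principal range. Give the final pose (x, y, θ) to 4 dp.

step 1: θ'=-2.8090 (R=-1.0000) → pose (-2.6394, 3.7960, -2.8090)
step 2: θ'=-3.5590 (R=-1.3333) → pose (-3.6153, 3.8374, -3.5590)
step 3: θ'=-3.5590 (straight) → pose (-4.5294, 4.2428, -3.5590)
step 4: θ'=-5.0590 (R=-1.2500) → pose (-5.1983, 5.8101, -5.0590)
step 5: θ'=-4.5590 (R=3.0000) → pose (-5.0552, 7.2876, -4.5590)
step 6: θ'=-5.0590 (R=2.0000) → pose (-5.1506, 6.3026, -5.0590)

(-5.1506, 6.3026, -5.0590)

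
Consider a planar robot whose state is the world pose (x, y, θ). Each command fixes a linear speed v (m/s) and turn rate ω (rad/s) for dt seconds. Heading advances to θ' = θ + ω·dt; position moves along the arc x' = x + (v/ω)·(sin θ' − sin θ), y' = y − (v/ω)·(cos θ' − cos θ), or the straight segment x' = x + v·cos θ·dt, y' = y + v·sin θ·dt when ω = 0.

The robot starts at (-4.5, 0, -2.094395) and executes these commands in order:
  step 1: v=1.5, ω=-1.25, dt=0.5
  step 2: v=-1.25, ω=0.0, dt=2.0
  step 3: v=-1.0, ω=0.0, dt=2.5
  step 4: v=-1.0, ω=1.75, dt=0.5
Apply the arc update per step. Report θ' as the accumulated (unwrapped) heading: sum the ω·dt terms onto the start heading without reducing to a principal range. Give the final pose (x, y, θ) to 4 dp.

(-0.1705, 1.9211, -1.8444)

step 1: θ'=-2.7194 (R=-1.2000) → pose (-5.0475, -0.4946, -2.7194)
step 2: θ'=-2.7194 (straight) → pose (-2.7670, 0.5298, -2.7194)
step 3: θ'=-2.7194 (straight) → pose (-0.4866, 1.5542, -2.7194)
step 4: θ'=-1.8444 (R=-0.5714) → pose (-0.1705, 1.9211, -1.8444)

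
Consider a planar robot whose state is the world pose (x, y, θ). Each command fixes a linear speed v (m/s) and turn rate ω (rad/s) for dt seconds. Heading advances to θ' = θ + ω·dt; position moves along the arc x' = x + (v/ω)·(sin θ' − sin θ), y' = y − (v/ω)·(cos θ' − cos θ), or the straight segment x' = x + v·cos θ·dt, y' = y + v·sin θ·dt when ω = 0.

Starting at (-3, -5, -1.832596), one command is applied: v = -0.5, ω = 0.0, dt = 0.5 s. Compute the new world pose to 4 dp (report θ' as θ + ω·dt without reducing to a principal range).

(-2.9353, -4.7585, -1.8326)

θ' = -1.8326 + 0.0·0.5 = -1.8326
ω = 0 → straight: x' = -3 + -0.5·cos(-1.8326)·0.5 = -2.9353
y' = -5 + -0.5·sin(-1.8326)·0.5 = -4.7585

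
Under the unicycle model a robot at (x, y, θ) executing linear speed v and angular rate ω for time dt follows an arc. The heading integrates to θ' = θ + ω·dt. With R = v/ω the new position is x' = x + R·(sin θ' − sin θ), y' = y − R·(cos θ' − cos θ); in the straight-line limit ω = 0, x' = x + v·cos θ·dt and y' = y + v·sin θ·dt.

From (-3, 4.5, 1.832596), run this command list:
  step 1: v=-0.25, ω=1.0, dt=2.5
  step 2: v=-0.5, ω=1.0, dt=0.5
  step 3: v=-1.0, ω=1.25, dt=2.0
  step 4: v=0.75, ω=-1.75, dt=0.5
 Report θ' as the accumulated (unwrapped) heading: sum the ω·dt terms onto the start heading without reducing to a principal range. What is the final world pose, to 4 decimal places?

step 1: θ'=4.3326 (R=-0.2500) → pose (-2.5263, 4.4720, 4.3326)
step 2: θ'=4.8326 (R=-0.5000) → pose (-2.4943, 4.7173, 4.8326)
step 3: θ'=7.3326 (R=-0.8000) → pose (-3.9822, 5.0199, 7.3326)
step 4: θ'=6.4576 (R=-0.4286) → pose (-3.6850, 5.2285, 6.4576)

(-3.6850, 5.2285, 6.4576)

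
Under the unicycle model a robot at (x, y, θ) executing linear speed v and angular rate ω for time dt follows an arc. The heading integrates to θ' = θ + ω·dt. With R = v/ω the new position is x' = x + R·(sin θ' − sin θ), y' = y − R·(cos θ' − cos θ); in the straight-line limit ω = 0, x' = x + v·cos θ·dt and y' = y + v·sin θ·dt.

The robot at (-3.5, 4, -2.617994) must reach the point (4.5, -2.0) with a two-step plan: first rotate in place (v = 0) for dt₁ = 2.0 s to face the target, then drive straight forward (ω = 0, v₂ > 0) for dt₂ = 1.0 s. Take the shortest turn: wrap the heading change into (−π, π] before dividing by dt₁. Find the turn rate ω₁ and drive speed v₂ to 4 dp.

heading to target = atan2(-2−4, 4.5−-3.5) = -0.6435
Δθ = wrap(-0.6435 − -2.6180) = 1.9745; ω₁ = Δθ/dt₁ = 0.9872
distance = √((4.5−-3.5)² + (-2−4)²) = 10.0000; v₂ = distance/dt₂ = 10.0000

ω₁ = 0.9872, v₂ = 10.0000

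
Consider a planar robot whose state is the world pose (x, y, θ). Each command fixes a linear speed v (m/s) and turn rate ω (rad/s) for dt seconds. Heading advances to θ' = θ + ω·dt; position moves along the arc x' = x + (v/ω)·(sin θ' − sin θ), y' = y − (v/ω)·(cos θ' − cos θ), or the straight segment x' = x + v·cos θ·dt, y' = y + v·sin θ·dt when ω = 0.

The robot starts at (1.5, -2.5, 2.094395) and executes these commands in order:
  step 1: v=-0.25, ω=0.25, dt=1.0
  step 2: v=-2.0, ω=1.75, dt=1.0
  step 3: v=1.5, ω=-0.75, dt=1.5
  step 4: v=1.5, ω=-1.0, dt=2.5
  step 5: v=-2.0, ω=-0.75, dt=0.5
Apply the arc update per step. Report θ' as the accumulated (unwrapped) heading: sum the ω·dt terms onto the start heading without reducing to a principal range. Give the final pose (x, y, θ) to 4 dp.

(0.0505, -0.8349, 0.0944)

step 1: θ'=2.3444 (R=-1.0000) → pose (1.6506, -2.6987, 2.3444)
step 2: θ'=4.0944 (R=-1.1429) → pose (3.3997, -2.5624, 4.0944)
step 3: θ'=2.9694 (R=-2.0000) → pose (1.4269, -3.3740, 2.9694)
step 4: θ'=0.4694 (R=-1.5000) → pose (1.0054, -0.5584, 0.4694)
step 5: θ'=0.0944 (R=2.6667) → pose (0.0505, -0.8349, 0.0944)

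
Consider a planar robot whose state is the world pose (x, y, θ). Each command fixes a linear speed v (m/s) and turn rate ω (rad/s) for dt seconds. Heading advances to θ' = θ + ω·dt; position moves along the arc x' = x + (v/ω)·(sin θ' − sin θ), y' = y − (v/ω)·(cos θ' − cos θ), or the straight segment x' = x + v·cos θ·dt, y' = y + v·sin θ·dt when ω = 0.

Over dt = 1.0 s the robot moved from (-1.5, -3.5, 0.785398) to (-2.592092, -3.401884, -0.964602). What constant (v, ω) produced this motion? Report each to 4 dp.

Δθ = -0.964602 − 0.785398 = -1.750000
ω = Δθ/dt = -1.750000/1.0 = -1.7500
R = Δx/(sin θ' − sin θ) = 0.7143
v = R·ω = 0.7143·-1.7500 = -1.2500

v = -1.2500, ω = -1.7500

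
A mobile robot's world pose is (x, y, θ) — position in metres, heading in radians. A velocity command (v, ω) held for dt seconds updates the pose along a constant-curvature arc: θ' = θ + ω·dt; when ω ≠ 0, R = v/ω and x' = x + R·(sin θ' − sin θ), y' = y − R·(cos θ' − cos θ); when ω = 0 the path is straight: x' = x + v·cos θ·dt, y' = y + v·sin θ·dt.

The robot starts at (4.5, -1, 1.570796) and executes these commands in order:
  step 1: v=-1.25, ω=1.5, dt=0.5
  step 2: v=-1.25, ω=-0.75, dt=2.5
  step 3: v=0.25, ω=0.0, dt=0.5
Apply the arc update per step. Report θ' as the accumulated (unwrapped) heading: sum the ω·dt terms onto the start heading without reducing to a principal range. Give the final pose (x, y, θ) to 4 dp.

(4.3355, -4.1540, 0.4458)

step 1: θ'=2.3208 (R=-0.8333) → pose (4.7236, -1.5680, 2.3208)
step 2: θ'=0.4458 (R=1.6667) → pose (4.2227, -4.2079, 0.4458)
step 3: θ'=0.4458 (straight) → pose (4.3355, -4.1540, 0.4458)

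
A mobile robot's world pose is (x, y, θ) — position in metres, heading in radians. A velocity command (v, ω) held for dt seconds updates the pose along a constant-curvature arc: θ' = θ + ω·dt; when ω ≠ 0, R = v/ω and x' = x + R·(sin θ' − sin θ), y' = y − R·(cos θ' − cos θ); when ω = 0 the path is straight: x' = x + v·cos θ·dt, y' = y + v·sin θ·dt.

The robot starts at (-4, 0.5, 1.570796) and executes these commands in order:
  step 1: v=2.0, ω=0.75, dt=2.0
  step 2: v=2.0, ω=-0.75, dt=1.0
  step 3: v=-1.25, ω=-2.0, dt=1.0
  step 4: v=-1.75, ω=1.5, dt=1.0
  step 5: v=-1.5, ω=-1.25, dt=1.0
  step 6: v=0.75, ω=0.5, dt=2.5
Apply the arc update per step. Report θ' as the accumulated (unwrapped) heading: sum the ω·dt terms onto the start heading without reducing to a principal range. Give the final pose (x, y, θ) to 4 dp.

step 1: θ'=3.0708 (R=2.6667) → pose (-6.4780, 3.1600, 3.0708)
step 2: θ'=2.3208 (R=-2.6667) → pose (-8.2406, 4.0023, 2.3208)
step 3: θ'=0.3208 (R=0.6250) → pose (-8.5008, 2.9831, 0.3208)
step 4: θ'=1.8208 (R=-1.1667) → pose (-9.2633, 1.5873, 1.8208)
step 5: θ'=0.5708 (R=1.2000) → pose (-9.7777, 0.2807, 0.5708)
step 6: θ'=1.8208 (R=1.5000) → pose (-9.1347, 1.9140, 1.8208)

(-9.1347, 1.9140, 1.8208)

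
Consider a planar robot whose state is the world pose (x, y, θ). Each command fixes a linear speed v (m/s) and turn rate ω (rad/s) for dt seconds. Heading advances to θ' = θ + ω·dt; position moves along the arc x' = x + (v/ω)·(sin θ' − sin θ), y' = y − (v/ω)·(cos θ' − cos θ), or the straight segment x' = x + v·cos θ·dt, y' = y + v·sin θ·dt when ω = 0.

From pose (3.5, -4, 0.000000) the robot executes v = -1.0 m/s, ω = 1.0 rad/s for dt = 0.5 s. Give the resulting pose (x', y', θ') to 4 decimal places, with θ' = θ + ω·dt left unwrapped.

(3.0206, -4.1224, 0.5000)

θ' = 0.0000 + 1.0·0.5 = 0.5000
R = v/ω = -1.0/1.0 = -1.0000
x' = 3.5 + -1.0000·(sin 0.5000 − sin 0.0000) = 3.0206
y' = -4 − -1.0000·(cos 0.5000 − cos 0.0000) = -4.1224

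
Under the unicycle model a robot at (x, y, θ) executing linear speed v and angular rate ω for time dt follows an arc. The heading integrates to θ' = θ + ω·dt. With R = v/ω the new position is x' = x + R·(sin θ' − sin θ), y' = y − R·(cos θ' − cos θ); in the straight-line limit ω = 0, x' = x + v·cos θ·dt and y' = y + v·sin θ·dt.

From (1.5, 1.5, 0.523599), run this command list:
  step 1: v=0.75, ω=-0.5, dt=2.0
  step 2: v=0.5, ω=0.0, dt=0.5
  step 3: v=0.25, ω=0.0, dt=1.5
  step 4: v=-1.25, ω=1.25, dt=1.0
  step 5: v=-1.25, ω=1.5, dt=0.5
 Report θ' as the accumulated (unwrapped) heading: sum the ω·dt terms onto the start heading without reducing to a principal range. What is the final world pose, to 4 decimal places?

step 1: θ'=-0.4764 (R=-1.5000) → pose (2.9379, 1.5339, -0.4764)
step 2: θ'=-0.4764 (straight) → pose (3.1600, 1.4193, -0.4764)
step 3: θ'=-0.4764 (straight) → pose (3.4933, 1.2473, -0.4764)
step 4: θ'=0.7736 (R=-1.0000) → pose (2.3360, 1.0741, 0.7736)
step 5: θ'=1.5236 (R=-0.8333) → pose (2.0858, 0.5172, 1.5236)

(2.0858, 0.5172, 1.5236)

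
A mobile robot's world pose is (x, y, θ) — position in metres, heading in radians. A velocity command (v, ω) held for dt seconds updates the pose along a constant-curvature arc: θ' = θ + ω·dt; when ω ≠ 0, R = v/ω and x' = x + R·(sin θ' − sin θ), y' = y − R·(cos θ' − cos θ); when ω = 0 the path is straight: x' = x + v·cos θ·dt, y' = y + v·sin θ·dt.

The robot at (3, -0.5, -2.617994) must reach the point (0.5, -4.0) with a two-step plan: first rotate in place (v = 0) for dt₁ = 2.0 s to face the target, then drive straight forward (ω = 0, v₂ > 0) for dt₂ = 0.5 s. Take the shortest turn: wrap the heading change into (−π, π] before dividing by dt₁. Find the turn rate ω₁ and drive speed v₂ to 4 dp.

heading to target = atan2(-4−-0.5, 0.5−3) = -2.1910
Δθ = wrap(-2.1910 − -2.6180) = 0.4269; ω₁ = Δθ/dt₁ = 0.2135
distance = √((0.5−3)² + (-4−-0.5)²) = 4.3012; v₂ = distance/dt₂ = 8.6023

ω₁ = 0.2135, v₂ = 8.6023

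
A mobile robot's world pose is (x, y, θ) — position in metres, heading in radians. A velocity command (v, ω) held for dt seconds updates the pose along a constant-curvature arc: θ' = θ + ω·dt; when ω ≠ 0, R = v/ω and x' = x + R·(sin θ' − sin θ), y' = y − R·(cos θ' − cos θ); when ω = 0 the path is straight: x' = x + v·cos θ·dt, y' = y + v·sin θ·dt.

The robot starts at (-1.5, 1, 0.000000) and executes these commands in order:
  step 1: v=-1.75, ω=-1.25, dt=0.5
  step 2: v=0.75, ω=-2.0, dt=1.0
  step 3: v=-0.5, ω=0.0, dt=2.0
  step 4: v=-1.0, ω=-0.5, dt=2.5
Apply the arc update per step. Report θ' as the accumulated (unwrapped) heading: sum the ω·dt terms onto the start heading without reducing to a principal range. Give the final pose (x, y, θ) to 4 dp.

step 1: θ'=-0.6250 (R=1.4000) → pose (-2.3191, 1.2647, -0.6250)
step 2: θ'=-2.6250 (R=-0.3750) → pose (-2.3533, 0.6345, -2.6250)
step 3: θ'=-2.6250 (straight) → pose (-1.4838, 1.1284, -2.6250)
step 4: θ'=-3.8750 (R=2.0000) → pose (0.8428, 0.8752, -3.8750)

(0.8428, 0.8752, -3.8750)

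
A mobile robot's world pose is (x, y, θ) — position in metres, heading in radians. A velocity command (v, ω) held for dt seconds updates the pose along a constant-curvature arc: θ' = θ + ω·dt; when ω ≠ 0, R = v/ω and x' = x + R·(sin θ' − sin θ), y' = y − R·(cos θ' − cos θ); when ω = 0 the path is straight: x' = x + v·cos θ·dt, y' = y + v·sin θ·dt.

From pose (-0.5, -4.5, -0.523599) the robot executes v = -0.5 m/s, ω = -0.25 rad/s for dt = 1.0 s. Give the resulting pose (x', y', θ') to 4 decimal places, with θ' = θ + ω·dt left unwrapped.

(-0.8974, -4.1988, -0.7736)

θ' = -0.5236 + -0.25·1.0 = -0.7736
R = v/ω = -0.5/-0.25 = 2.0000
x' = -0.5 + 2.0000·(sin -0.7736 − sin -0.5236) = -0.8974
y' = -4.5 − 2.0000·(cos -0.7736 − cos -0.5236) = -4.1988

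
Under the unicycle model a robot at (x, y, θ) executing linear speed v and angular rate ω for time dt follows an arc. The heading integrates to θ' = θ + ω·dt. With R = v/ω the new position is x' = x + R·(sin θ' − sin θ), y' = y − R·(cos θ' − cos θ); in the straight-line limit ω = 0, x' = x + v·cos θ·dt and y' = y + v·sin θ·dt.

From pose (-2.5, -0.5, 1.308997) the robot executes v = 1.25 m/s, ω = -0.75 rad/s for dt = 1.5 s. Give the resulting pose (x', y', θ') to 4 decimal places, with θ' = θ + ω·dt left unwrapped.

θ' = 1.3090 + -0.75·1.5 = 0.1840
R = v/ω = 1.25/-0.75 = -1.6667
x' = -2.5 + -1.6667·(sin 0.1840 − sin 1.3090) = -1.1951
y' = -0.5 − -1.6667·(cos 0.1840 − cos 1.3090) = 0.7072

(-1.1951, 0.7072, 0.1840)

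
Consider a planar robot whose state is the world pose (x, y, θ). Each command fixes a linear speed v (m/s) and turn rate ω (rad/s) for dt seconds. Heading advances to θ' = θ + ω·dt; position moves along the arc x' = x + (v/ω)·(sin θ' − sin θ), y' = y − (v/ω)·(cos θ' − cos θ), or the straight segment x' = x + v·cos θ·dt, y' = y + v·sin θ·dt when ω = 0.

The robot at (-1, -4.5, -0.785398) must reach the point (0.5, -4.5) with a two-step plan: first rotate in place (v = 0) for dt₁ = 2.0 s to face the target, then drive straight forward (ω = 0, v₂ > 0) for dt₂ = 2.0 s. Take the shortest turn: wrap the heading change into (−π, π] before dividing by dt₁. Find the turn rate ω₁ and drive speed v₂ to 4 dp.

ω₁ = 0.3927, v₂ = 0.7500

heading to target = atan2(-4.5−-4.5, 0.5−-1) = 0.0000
Δθ = wrap(0.0000 − -0.7854) = 0.7854; ω₁ = Δθ/dt₁ = 0.3927
distance = √((0.5−-1)² + (-4.5−-4.5)²) = 1.5000; v₂ = distance/dt₂ = 0.7500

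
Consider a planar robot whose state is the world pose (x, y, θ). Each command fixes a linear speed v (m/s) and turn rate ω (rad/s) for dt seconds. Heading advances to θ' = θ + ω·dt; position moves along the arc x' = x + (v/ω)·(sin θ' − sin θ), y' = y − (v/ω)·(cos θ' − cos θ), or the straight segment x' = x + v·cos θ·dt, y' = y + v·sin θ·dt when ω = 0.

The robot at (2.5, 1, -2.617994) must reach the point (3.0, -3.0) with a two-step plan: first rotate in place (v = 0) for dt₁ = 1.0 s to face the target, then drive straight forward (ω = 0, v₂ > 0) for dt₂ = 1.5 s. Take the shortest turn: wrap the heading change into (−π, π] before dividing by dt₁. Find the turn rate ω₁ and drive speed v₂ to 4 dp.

heading to target = atan2(-3−1, 3−2.5) = -1.4464
Δθ = wrap(-1.4464 − -2.6180) = 1.1716; ω₁ = Δθ/dt₁ = 1.1716
distance = √((3−2.5)² + (-3−1)²) = 4.0311; v₂ = distance/dt₂ = 2.6874

ω₁ = 1.1716, v₂ = 2.6874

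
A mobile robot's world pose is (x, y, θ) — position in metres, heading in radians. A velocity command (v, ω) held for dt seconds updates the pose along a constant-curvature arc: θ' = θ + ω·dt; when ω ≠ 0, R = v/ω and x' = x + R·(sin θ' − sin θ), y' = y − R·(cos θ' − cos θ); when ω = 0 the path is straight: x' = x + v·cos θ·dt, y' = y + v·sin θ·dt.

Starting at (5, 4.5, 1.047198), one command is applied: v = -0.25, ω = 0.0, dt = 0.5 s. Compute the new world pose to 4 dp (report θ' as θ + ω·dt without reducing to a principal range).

θ' = 1.0472 + 0.0·0.5 = 1.0472
ω = 0 → straight: x' = 5 + -0.25·cos(1.0472)·0.5 = 4.9375
y' = 4.5 + -0.25·sin(1.0472)·0.5 = 4.3917

(4.9375, 4.3917, 1.0472)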